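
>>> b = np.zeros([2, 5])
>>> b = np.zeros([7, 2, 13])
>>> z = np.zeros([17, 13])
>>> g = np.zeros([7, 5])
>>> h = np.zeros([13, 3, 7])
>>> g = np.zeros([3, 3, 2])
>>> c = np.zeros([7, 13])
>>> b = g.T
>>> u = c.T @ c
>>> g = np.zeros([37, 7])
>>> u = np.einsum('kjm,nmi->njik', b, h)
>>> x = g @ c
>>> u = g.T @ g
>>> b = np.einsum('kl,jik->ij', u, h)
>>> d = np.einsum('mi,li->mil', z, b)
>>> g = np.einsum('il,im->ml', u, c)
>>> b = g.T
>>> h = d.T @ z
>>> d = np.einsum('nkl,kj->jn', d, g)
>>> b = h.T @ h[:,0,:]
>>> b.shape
(13, 13, 13)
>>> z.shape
(17, 13)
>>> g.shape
(13, 7)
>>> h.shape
(3, 13, 13)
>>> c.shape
(7, 13)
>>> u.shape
(7, 7)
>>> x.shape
(37, 13)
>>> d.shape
(7, 17)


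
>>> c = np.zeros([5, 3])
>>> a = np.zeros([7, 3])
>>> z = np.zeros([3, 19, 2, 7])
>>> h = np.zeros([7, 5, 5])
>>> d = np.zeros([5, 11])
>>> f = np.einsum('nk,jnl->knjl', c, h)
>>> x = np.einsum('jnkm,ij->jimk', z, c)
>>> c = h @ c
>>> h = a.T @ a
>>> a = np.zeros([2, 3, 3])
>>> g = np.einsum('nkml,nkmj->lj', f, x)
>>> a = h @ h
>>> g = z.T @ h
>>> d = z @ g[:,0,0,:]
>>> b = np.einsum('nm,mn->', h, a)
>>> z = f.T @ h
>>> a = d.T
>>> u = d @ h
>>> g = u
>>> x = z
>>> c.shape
(7, 5, 3)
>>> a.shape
(3, 2, 19, 3)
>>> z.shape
(5, 7, 5, 3)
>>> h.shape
(3, 3)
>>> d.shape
(3, 19, 2, 3)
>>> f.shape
(3, 5, 7, 5)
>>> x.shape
(5, 7, 5, 3)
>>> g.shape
(3, 19, 2, 3)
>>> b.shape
()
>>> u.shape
(3, 19, 2, 3)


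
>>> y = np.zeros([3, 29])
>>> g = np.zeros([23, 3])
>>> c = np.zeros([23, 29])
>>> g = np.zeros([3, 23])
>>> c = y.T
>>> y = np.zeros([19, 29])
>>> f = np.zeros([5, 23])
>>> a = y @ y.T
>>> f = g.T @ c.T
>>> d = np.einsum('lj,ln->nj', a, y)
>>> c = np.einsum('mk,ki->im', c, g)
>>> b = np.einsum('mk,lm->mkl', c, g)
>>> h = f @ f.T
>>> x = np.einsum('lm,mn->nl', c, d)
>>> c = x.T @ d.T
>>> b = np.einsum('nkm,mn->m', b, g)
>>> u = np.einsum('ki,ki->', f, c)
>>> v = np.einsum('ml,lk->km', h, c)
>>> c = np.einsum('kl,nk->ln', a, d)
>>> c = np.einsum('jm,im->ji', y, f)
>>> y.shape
(19, 29)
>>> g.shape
(3, 23)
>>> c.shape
(19, 23)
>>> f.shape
(23, 29)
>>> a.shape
(19, 19)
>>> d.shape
(29, 19)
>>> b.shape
(3,)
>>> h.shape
(23, 23)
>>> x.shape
(19, 23)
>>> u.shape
()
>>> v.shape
(29, 23)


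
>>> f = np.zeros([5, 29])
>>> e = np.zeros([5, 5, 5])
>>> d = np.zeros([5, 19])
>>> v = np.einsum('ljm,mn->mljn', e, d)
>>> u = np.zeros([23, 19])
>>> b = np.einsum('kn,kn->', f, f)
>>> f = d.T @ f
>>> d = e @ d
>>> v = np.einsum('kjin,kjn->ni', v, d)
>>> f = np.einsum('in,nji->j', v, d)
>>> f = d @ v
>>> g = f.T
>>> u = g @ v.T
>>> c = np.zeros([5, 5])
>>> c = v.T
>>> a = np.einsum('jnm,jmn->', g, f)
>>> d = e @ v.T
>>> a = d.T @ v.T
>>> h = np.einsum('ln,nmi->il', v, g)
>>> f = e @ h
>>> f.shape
(5, 5, 19)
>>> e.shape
(5, 5, 5)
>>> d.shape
(5, 5, 19)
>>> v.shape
(19, 5)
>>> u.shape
(5, 5, 19)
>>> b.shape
()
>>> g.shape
(5, 5, 5)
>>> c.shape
(5, 19)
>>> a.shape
(19, 5, 19)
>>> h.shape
(5, 19)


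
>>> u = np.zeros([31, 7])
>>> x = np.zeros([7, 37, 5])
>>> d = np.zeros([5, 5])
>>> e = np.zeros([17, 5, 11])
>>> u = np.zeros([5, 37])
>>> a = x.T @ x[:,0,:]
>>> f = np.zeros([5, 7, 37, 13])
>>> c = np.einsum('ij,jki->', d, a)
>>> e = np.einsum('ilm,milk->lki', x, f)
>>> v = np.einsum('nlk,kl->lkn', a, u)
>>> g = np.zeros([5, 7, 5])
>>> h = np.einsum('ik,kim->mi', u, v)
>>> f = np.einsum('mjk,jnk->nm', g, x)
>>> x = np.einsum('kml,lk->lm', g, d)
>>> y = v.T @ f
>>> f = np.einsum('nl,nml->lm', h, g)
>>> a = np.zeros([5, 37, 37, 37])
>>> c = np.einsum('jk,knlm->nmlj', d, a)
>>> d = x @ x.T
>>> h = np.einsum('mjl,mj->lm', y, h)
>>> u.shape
(5, 37)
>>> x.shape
(5, 7)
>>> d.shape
(5, 5)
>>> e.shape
(37, 13, 7)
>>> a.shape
(5, 37, 37, 37)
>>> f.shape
(5, 7)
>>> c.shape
(37, 37, 37, 5)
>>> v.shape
(37, 5, 5)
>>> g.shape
(5, 7, 5)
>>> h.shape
(5, 5)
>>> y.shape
(5, 5, 5)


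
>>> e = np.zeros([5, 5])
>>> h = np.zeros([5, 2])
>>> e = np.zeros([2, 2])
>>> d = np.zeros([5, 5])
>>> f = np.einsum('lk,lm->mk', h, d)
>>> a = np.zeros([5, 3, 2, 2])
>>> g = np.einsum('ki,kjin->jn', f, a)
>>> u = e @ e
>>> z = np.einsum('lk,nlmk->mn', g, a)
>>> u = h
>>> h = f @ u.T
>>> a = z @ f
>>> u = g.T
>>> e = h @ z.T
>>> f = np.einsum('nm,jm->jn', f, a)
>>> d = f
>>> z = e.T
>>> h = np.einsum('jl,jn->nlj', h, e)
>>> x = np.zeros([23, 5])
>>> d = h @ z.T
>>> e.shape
(5, 2)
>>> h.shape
(2, 5, 5)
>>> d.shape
(2, 5, 2)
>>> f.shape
(2, 5)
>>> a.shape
(2, 2)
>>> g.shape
(3, 2)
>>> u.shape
(2, 3)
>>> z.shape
(2, 5)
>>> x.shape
(23, 5)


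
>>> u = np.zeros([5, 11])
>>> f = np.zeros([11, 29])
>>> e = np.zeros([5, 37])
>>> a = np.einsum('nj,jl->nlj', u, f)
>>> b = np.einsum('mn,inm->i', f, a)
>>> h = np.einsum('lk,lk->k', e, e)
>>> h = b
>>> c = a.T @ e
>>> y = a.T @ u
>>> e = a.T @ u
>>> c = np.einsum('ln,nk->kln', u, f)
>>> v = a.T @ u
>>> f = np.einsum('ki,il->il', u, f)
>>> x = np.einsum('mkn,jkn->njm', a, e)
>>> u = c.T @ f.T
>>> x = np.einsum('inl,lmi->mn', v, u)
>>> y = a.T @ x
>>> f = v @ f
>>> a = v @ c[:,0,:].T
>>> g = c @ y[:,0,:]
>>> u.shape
(11, 5, 11)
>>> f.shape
(11, 29, 29)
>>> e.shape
(11, 29, 11)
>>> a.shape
(11, 29, 29)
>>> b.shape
(5,)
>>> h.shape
(5,)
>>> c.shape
(29, 5, 11)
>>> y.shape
(11, 29, 29)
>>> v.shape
(11, 29, 11)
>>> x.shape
(5, 29)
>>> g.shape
(29, 5, 29)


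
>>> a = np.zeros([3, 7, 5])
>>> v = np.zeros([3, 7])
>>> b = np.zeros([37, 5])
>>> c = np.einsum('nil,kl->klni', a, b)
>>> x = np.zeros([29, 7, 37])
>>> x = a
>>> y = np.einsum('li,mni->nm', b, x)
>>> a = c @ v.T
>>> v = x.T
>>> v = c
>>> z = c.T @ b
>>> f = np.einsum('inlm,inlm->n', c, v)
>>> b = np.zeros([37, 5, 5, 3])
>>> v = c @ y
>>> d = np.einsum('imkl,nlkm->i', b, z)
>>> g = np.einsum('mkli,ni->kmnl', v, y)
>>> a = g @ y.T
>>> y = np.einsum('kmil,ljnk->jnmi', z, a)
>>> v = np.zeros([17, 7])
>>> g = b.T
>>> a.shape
(5, 37, 7, 7)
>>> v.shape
(17, 7)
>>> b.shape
(37, 5, 5, 3)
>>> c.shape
(37, 5, 3, 7)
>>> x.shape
(3, 7, 5)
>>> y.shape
(37, 7, 3, 5)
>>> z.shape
(7, 3, 5, 5)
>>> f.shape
(5,)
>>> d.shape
(37,)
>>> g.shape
(3, 5, 5, 37)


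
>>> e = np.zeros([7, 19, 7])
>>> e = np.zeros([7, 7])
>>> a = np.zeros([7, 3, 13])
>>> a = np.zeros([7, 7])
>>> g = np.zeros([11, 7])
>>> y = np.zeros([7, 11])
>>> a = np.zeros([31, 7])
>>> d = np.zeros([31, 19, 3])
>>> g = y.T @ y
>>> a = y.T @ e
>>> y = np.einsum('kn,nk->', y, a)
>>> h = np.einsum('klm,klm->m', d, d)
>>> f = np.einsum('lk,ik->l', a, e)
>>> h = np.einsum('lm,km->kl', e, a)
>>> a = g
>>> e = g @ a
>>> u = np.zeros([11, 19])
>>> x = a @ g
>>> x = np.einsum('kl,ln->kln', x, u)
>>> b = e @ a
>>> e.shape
(11, 11)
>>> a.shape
(11, 11)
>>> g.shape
(11, 11)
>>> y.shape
()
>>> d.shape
(31, 19, 3)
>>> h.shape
(11, 7)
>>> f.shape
(11,)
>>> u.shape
(11, 19)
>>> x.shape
(11, 11, 19)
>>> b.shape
(11, 11)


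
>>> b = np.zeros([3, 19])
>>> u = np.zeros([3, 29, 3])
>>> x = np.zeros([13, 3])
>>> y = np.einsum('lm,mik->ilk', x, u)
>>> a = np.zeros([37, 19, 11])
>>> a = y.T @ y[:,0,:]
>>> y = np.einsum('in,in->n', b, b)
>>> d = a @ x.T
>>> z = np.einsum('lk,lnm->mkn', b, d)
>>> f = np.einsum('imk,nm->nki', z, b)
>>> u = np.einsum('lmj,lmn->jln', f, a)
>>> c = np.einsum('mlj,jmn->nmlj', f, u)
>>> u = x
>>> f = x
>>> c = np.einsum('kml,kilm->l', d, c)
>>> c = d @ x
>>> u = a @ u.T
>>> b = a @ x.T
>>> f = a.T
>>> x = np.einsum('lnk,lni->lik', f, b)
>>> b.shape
(3, 13, 13)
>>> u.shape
(3, 13, 13)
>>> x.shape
(3, 13, 3)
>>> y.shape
(19,)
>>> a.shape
(3, 13, 3)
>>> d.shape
(3, 13, 13)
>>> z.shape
(13, 19, 13)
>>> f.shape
(3, 13, 3)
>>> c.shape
(3, 13, 3)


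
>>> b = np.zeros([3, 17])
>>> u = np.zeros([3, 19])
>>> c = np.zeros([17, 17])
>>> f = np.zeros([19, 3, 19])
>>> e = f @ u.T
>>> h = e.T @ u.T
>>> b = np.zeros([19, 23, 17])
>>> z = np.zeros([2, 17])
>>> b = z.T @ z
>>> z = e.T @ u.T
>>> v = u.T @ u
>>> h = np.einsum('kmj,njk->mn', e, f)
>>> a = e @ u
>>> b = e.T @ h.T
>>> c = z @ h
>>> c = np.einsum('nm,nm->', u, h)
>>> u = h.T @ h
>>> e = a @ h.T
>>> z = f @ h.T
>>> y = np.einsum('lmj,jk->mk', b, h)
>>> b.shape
(3, 3, 3)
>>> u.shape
(19, 19)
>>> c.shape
()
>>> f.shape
(19, 3, 19)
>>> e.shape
(19, 3, 3)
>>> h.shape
(3, 19)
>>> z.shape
(19, 3, 3)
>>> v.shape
(19, 19)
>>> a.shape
(19, 3, 19)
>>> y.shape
(3, 19)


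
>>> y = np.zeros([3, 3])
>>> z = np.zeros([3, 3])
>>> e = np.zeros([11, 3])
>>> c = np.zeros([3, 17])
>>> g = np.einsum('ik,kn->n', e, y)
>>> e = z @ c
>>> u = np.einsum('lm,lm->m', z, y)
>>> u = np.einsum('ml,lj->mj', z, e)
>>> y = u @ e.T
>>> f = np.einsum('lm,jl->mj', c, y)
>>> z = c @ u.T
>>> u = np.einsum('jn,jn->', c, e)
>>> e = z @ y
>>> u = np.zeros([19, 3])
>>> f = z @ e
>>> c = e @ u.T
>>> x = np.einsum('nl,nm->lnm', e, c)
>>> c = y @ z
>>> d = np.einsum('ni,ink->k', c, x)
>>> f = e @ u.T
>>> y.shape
(3, 3)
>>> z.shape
(3, 3)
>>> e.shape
(3, 3)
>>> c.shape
(3, 3)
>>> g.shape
(3,)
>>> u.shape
(19, 3)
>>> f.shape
(3, 19)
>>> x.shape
(3, 3, 19)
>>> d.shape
(19,)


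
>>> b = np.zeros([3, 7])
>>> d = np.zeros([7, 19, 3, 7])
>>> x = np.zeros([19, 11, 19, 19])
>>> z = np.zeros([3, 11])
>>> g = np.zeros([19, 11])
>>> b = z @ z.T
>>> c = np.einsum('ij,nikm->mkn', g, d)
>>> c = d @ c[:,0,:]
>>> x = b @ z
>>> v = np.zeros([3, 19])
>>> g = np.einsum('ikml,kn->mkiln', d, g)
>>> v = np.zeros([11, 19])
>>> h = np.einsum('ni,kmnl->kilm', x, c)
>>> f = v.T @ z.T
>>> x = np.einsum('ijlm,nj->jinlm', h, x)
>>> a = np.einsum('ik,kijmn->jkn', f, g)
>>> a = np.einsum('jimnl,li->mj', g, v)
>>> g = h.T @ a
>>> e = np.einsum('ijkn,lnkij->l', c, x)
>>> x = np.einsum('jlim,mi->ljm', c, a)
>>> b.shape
(3, 3)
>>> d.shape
(7, 19, 3, 7)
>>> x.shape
(19, 7, 7)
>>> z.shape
(3, 11)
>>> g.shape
(19, 7, 11, 3)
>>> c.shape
(7, 19, 3, 7)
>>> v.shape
(11, 19)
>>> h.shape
(7, 11, 7, 19)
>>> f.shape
(19, 3)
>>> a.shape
(7, 3)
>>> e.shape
(11,)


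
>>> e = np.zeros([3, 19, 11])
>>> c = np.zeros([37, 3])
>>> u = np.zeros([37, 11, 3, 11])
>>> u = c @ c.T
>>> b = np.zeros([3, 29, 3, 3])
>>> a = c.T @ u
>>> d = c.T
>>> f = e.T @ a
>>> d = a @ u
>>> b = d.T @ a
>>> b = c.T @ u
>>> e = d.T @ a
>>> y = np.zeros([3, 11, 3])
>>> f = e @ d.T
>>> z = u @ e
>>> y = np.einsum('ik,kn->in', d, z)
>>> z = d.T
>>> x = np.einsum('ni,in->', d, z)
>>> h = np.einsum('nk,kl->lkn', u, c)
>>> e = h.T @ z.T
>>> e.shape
(37, 37, 37)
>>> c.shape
(37, 3)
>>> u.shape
(37, 37)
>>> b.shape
(3, 37)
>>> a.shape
(3, 37)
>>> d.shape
(3, 37)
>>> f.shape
(37, 3)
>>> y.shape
(3, 37)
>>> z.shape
(37, 3)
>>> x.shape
()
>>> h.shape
(3, 37, 37)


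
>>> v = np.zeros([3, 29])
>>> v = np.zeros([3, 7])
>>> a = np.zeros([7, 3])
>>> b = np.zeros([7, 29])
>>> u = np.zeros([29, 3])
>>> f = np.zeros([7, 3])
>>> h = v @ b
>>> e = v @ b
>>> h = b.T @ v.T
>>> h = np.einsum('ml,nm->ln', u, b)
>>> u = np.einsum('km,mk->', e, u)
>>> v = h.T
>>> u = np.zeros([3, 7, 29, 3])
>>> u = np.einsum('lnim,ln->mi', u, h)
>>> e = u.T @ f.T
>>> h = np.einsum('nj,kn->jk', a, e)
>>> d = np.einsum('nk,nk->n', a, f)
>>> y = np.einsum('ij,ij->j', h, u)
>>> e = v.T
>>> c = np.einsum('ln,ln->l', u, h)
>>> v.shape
(7, 3)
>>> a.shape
(7, 3)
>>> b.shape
(7, 29)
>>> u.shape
(3, 29)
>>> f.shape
(7, 3)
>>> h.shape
(3, 29)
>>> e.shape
(3, 7)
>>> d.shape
(7,)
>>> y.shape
(29,)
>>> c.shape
(3,)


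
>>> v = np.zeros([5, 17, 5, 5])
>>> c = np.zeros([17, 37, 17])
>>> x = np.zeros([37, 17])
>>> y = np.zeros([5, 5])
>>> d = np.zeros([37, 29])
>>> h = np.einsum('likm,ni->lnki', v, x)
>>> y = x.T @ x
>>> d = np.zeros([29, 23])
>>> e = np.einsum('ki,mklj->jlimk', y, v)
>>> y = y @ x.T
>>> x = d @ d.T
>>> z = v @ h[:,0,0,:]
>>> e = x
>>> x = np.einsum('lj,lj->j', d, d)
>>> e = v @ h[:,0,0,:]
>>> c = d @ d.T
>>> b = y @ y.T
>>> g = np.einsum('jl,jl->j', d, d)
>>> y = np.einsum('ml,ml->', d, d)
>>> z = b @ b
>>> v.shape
(5, 17, 5, 5)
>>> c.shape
(29, 29)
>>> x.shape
(23,)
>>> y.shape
()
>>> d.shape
(29, 23)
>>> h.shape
(5, 37, 5, 17)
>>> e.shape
(5, 17, 5, 17)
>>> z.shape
(17, 17)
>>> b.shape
(17, 17)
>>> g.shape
(29,)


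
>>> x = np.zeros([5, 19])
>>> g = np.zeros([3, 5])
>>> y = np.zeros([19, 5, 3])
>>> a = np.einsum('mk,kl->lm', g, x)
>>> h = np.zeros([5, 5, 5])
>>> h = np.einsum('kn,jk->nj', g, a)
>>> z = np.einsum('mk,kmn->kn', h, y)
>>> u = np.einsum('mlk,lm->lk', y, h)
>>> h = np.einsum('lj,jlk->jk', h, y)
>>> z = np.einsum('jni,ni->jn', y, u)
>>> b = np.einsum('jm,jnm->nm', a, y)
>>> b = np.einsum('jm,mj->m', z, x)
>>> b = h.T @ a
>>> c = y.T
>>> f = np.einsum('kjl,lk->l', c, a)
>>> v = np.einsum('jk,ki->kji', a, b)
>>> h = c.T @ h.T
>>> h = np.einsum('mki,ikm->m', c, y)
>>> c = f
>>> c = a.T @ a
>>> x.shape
(5, 19)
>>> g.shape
(3, 5)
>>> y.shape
(19, 5, 3)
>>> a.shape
(19, 3)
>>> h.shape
(3,)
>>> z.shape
(19, 5)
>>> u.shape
(5, 3)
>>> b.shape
(3, 3)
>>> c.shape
(3, 3)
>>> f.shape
(19,)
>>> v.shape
(3, 19, 3)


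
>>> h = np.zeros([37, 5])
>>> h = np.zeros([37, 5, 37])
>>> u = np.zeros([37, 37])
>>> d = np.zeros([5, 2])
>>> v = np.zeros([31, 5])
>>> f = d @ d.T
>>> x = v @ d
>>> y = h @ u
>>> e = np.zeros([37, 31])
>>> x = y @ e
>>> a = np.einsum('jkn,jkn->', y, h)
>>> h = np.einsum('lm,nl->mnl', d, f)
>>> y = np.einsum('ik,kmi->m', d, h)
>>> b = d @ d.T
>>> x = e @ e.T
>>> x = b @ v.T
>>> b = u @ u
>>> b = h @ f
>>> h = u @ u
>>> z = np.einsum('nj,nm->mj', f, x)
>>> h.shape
(37, 37)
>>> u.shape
(37, 37)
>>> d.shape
(5, 2)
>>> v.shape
(31, 5)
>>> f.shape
(5, 5)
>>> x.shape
(5, 31)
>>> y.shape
(5,)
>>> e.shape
(37, 31)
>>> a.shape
()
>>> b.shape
(2, 5, 5)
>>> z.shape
(31, 5)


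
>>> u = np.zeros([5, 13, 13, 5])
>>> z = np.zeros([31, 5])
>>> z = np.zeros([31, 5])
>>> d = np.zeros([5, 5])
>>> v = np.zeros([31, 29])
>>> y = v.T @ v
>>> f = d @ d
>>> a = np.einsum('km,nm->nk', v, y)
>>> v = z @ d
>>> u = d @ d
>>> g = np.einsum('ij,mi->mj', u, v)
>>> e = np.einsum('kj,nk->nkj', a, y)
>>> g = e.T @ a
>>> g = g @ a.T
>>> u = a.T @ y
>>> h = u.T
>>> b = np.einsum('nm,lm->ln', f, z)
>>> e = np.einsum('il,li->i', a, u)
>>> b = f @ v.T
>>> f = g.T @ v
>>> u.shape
(31, 29)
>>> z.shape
(31, 5)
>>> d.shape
(5, 5)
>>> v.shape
(31, 5)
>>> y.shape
(29, 29)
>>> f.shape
(29, 29, 5)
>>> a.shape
(29, 31)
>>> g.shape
(31, 29, 29)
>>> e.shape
(29,)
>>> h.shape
(29, 31)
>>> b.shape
(5, 31)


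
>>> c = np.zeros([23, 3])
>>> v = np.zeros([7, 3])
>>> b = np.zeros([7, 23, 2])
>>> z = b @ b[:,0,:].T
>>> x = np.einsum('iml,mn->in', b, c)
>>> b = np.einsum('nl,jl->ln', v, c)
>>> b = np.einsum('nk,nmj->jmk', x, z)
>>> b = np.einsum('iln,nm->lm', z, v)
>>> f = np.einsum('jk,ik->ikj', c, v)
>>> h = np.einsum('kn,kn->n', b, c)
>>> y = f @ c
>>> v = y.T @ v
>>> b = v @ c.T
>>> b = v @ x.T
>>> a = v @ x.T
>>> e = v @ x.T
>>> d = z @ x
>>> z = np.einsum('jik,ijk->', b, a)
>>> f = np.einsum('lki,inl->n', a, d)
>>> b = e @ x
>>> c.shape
(23, 3)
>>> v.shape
(3, 3, 3)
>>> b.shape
(3, 3, 3)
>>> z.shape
()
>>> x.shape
(7, 3)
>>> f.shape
(23,)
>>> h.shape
(3,)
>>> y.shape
(7, 3, 3)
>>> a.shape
(3, 3, 7)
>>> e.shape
(3, 3, 7)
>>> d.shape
(7, 23, 3)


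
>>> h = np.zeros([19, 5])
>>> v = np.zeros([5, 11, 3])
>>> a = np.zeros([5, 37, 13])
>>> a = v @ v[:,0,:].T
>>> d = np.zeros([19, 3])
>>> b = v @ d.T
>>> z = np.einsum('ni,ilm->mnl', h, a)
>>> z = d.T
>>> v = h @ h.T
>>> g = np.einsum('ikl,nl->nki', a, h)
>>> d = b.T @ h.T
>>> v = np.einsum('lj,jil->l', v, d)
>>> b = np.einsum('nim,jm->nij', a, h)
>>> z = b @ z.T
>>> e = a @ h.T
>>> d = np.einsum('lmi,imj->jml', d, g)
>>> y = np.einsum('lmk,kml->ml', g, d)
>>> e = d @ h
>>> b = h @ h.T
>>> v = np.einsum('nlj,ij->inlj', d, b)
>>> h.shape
(19, 5)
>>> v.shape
(19, 5, 11, 19)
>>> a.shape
(5, 11, 5)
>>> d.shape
(5, 11, 19)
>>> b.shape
(19, 19)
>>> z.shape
(5, 11, 3)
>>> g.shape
(19, 11, 5)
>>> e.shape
(5, 11, 5)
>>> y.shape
(11, 19)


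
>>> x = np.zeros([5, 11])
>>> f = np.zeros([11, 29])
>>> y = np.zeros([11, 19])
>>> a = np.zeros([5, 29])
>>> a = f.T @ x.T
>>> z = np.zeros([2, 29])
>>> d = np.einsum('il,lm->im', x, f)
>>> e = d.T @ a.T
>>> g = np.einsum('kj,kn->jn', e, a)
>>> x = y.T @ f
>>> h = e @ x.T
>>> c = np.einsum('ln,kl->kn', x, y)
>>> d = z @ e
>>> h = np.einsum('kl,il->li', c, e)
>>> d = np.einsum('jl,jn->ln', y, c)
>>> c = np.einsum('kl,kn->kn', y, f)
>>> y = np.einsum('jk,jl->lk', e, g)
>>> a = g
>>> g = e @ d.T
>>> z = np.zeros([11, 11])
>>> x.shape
(19, 29)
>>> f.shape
(11, 29)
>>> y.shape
(5, 29)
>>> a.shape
(29, 5)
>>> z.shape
(11, 11)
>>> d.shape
(19, 29)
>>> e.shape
(29, 29)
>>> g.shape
(29, 19)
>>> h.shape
(29, 29)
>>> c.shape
(11, 29)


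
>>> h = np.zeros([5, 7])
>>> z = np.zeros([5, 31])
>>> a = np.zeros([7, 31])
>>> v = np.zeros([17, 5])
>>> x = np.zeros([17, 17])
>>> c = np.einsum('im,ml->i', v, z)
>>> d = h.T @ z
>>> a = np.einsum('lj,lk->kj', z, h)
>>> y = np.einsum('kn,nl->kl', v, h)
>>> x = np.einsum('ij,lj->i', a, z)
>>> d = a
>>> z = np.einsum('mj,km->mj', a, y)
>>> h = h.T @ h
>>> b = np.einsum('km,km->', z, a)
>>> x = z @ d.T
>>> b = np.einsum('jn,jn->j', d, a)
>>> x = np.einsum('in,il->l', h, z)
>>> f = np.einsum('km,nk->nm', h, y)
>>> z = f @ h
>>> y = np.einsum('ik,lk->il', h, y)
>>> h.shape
(7, 7)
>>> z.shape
(17, 7)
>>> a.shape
(7, 31)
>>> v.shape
(17, 5)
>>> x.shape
(31,)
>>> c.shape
(17,)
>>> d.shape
(7, 31)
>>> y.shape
(7, 17)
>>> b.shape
(7,)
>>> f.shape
(17, 7)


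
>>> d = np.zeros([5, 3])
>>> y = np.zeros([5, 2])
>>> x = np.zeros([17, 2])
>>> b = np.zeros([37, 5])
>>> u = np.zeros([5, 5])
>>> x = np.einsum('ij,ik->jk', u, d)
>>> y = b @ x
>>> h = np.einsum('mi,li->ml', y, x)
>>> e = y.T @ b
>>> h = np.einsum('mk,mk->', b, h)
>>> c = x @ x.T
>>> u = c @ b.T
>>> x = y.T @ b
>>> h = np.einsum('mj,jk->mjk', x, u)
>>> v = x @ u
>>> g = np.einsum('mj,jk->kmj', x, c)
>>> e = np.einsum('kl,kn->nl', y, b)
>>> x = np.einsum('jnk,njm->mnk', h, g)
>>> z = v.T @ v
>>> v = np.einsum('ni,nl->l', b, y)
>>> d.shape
(5, 3)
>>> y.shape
(37, 3)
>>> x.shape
(5, 5, 37)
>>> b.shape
(37, 5)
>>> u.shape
(5, 37)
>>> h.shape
(3, 5, 37)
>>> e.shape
(5, 3)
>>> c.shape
(5, 5)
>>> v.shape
(3,)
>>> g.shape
(5, 3, 5)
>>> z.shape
(37, 37)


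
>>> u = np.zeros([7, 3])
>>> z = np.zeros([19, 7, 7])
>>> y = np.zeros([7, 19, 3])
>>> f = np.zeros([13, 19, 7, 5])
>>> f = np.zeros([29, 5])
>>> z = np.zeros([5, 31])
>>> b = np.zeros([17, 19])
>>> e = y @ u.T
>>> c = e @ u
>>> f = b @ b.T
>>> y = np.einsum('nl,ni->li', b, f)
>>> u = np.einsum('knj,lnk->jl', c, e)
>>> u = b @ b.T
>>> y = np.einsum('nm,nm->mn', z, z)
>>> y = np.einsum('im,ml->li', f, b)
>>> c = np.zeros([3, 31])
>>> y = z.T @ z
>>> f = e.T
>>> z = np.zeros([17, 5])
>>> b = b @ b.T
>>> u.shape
(17, 17)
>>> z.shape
(17, 5)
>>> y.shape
(31, 31)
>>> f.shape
(7, 19, 7)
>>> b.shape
(17, 17)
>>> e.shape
(7, 19, 7)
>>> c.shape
(3, 31)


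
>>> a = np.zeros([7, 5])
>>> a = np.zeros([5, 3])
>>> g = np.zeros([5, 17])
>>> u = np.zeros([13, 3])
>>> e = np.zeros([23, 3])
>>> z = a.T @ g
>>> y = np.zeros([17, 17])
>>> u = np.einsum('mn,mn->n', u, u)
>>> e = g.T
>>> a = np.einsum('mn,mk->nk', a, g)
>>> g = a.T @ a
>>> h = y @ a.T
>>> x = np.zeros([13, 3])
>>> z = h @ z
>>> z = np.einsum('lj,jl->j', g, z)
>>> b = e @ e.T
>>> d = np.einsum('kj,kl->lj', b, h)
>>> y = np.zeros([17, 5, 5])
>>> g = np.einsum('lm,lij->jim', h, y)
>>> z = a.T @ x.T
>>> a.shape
(3, 17)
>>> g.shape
(5, 5, 3)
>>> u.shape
(3,)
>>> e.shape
(17, 5)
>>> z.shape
(17, 13)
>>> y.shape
(17, 5, 5)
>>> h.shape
(17, 3)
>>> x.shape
(13, 3)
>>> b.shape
(17, 17)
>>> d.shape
(3, 17)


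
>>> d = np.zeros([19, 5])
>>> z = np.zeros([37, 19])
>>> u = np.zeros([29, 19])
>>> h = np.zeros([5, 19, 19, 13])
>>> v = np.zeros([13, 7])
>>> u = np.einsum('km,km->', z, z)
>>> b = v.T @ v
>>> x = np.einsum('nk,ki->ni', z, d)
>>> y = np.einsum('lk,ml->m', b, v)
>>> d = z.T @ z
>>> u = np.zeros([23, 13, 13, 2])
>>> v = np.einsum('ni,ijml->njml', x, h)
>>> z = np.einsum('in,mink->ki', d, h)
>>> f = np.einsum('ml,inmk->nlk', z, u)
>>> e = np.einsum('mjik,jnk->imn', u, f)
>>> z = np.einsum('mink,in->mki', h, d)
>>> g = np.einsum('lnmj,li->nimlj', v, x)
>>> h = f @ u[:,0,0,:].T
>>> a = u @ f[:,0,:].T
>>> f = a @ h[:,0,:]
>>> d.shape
(19, 19)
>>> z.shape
(5, 13, 19)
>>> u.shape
(23, 13, 13, 2)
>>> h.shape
(13, 19, 23)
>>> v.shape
(37, 19, 19, 13)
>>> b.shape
(7, 7)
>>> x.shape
(37, 5)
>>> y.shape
(13,)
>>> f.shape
(23, 13, 13, 23)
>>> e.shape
(13, 23, 19)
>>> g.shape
(19, 5, 19, 37, 13)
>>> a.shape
(23, 13, 13, 13)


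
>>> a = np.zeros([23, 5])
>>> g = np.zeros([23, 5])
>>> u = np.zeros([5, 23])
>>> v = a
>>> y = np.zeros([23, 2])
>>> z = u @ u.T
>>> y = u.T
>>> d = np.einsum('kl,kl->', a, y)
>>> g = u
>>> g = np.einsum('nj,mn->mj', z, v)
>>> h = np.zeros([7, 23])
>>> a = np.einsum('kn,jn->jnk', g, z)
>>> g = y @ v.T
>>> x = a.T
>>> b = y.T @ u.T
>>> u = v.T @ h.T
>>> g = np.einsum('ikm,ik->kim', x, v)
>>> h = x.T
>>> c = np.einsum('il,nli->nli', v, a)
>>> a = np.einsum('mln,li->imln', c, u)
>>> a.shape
(7, 5, 5, 23)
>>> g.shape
(5, 23, 5)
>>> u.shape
(5, 7)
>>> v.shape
(23, 5)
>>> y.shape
(23, 5)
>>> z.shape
(5, 5)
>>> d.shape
()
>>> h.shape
(5, 5, 23)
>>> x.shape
(23, 5, 5)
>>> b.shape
(5, 5)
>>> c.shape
(5, 5, 23)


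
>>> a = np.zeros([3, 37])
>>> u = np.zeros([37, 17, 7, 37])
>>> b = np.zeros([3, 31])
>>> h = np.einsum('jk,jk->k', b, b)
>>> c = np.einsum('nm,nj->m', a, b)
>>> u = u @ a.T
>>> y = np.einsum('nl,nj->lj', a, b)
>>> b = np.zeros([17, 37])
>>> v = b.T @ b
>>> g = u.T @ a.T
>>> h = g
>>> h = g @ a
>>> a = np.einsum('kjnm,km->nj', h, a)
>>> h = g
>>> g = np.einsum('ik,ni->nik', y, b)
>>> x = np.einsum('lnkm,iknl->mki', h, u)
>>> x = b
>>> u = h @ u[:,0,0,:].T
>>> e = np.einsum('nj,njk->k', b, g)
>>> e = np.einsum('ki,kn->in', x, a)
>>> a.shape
(17, 7)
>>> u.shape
(3, 7, 17, 37)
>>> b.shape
(17, 37)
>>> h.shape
(3, 7, 17, 3)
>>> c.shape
(37,)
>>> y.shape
(37, 31)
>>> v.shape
(37, 37)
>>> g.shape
(17, 37, 31)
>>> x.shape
(17, 37)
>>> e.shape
(37, 7)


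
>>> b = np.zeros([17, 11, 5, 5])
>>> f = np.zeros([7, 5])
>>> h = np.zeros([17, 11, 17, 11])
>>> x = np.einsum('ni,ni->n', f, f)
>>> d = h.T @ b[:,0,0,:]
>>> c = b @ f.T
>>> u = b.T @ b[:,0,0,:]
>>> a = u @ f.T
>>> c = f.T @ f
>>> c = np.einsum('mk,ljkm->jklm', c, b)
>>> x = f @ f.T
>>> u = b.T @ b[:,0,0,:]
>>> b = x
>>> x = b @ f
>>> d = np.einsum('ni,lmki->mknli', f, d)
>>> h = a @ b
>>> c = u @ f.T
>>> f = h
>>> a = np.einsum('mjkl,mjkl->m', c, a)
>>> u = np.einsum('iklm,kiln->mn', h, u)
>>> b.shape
(7, 7)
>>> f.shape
(5, 5, 11, 7)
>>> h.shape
(5, 5, 11, 7)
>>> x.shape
(7, 5)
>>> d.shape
(17, 11, 7, 11, 5)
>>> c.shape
(5, 5, 11, 7)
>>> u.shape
(7, 5)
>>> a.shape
(5,)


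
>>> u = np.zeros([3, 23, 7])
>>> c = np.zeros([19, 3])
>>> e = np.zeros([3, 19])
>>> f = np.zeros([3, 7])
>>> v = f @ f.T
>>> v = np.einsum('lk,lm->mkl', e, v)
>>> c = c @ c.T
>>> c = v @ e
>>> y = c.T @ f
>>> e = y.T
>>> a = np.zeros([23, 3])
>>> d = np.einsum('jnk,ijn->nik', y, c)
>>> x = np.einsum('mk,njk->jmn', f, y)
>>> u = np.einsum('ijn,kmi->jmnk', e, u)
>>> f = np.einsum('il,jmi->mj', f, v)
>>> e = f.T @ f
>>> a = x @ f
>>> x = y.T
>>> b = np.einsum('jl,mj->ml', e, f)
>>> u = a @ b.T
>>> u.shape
(19, 3, 19)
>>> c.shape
(3, 19, 19)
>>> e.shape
(3, 3)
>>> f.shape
(19, 3)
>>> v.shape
(3, 19, 3)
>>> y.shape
(19, 19, 7)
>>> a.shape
(19, 3, 3)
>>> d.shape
(19, 3, 7)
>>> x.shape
(7, 19, 19)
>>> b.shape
(19, 3)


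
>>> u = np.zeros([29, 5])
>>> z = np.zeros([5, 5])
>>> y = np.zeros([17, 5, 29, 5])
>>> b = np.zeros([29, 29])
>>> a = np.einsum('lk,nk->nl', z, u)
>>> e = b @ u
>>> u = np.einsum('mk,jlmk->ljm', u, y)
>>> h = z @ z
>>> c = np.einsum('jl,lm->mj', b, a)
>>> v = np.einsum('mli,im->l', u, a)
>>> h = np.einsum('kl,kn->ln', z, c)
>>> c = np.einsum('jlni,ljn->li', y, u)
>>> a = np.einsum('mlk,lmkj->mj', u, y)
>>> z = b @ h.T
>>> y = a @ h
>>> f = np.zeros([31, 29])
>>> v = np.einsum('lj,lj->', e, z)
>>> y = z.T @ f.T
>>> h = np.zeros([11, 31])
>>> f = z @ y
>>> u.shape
(5, 17, 29)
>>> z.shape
(29, 5)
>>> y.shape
(5, 31)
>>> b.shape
(29, 29)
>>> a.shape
(5, 5)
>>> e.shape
(29, 5)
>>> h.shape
(11, 31)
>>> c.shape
(5, 5)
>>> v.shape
()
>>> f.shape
(29, 31)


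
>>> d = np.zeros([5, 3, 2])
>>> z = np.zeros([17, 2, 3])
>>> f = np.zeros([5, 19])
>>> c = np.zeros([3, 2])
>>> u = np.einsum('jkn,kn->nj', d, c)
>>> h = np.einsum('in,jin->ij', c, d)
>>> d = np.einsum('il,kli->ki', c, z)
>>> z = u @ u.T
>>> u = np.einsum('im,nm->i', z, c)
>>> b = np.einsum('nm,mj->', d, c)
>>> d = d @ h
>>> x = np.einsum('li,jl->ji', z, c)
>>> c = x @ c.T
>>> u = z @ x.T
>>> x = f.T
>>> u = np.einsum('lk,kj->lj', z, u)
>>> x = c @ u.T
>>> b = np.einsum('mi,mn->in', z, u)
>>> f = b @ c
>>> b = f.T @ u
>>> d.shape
(17, 5)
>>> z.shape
(2, 2)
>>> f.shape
(2, 3)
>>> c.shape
(3, 3)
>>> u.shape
(2, 3)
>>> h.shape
(3, 5)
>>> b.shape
(3, 3)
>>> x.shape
(3, 2)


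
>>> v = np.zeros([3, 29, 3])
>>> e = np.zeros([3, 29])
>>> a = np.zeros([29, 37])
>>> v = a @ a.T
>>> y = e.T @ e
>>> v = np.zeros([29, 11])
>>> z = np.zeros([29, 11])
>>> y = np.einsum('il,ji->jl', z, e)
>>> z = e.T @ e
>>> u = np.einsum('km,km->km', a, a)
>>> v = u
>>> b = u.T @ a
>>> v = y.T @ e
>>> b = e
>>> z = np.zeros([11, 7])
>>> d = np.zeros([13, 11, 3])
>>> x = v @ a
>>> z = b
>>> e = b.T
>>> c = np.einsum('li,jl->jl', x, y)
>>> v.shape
(11, 29)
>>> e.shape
(29, 3)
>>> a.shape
(29, 37)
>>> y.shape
(3, 11)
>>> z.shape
(3, 29)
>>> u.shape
(29, 37)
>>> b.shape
(3, 29)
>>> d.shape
(13, 11, 3)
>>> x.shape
(11, 37)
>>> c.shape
(3, 11)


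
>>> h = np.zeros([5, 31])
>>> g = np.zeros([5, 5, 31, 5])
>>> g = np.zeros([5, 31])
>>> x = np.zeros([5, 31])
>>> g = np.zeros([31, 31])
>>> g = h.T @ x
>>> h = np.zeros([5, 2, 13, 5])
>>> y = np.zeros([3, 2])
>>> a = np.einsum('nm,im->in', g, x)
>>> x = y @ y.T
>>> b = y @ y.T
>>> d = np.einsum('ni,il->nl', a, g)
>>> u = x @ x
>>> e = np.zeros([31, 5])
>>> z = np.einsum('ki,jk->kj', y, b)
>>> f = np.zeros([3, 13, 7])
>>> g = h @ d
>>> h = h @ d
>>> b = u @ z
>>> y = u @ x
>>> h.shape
(5, 2, 13, 31)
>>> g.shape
(5, 2, 13, 31)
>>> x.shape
(3, 3)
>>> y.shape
(3, 3)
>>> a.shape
(5, 31)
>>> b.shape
(3, 3)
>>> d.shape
(5, 31)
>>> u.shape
(3, 3)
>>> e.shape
(31, 5)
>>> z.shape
(3, 3)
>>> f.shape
(3, 13, 7)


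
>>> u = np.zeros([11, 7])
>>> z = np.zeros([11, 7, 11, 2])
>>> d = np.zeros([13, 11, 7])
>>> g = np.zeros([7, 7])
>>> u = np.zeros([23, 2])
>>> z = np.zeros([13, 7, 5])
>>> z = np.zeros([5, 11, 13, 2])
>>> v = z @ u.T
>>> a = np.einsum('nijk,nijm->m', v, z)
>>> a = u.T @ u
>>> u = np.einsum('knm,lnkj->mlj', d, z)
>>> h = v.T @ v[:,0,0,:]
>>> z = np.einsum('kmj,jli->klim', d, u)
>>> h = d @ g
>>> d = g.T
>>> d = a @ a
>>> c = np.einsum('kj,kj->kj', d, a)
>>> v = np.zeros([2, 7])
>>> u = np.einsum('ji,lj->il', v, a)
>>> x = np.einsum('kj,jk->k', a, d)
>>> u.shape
(7, 2)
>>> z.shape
(13, 5, 2, 11)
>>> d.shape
(2, 2)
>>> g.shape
(7, 7)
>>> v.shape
(2, 7)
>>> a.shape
(2, 2)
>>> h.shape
(13, 11, 7)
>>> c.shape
(2, 2)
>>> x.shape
(2,)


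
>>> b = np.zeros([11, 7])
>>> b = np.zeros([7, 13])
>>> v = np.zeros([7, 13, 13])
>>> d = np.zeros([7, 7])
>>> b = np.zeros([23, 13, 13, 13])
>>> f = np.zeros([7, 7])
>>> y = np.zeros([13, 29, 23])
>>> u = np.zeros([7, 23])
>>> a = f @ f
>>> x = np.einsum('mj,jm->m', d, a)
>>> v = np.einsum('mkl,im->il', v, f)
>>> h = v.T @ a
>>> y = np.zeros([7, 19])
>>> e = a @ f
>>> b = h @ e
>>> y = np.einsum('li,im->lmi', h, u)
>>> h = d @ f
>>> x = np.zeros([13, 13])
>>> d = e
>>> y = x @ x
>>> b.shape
(13, 7)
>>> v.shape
(7, 13)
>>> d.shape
(7, 7)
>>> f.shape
(7, 7)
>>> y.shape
(13, 13)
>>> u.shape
(7, 23)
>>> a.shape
(7, 7)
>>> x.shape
(13, 13)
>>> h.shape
(7, 7)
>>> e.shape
(7, 7)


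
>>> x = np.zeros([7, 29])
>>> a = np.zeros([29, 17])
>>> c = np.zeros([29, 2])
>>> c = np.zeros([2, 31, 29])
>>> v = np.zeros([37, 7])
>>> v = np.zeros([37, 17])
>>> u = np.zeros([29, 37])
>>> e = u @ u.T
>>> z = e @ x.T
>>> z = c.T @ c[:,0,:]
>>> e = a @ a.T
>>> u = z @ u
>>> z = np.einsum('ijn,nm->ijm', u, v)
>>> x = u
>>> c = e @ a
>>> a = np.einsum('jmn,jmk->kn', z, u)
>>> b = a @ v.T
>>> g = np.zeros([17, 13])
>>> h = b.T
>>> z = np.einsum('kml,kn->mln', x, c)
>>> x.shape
(29, 31, 37)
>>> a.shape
(37, 17)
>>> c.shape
(29, 17)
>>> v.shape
(37, 17)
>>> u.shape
(29, 31, 37)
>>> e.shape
(29, 29)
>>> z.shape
(31, 37, 17)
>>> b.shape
(37, 37)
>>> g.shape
(17, 13)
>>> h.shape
(37, 37)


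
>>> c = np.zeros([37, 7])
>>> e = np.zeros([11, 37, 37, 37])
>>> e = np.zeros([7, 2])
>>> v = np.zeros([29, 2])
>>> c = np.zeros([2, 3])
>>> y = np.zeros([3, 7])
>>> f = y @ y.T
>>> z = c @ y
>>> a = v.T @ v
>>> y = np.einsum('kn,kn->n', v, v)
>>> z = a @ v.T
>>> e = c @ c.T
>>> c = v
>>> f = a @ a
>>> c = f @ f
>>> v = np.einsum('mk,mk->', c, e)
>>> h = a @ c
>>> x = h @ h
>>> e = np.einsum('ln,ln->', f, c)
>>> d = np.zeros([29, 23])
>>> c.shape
(2, 2)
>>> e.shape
()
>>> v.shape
()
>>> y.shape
(2,)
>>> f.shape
(2, 2)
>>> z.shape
(2, 29)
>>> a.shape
(2, 2)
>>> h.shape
(2, 2)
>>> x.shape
(2, 2)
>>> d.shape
(29, 23)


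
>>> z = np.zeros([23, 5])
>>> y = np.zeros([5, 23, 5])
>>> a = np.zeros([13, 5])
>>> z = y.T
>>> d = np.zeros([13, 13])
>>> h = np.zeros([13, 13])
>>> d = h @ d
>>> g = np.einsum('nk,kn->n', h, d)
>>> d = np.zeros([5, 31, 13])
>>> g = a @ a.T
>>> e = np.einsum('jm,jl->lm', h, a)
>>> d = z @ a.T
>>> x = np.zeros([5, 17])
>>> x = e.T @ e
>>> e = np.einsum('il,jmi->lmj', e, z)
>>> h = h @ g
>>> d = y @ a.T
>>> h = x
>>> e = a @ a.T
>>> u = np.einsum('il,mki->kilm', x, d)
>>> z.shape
(5, 23, 5)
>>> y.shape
(5, 23, 5)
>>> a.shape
(13, 5)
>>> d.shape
(5, 23, 13)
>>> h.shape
(13, 13)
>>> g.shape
(13, 13)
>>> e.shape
(13, 13)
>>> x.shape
(13, 13)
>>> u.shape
(23, 13, 13, 5)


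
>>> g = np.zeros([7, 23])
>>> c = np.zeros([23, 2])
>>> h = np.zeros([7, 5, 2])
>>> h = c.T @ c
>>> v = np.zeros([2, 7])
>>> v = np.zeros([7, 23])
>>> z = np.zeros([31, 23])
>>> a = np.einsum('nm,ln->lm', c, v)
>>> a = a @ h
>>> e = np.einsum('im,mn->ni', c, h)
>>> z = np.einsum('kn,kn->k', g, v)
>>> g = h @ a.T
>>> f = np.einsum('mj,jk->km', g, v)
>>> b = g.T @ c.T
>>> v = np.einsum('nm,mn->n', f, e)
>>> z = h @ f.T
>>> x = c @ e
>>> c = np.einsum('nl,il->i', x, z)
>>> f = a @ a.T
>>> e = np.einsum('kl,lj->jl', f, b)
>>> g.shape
(2, 7)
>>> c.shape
(2,)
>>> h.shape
(2, 2)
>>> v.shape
(23,)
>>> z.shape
(2, 23)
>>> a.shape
(7, 2)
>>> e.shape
(23, 7)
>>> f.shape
(7, 7)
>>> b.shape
(7, 23)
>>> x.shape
(23, 23)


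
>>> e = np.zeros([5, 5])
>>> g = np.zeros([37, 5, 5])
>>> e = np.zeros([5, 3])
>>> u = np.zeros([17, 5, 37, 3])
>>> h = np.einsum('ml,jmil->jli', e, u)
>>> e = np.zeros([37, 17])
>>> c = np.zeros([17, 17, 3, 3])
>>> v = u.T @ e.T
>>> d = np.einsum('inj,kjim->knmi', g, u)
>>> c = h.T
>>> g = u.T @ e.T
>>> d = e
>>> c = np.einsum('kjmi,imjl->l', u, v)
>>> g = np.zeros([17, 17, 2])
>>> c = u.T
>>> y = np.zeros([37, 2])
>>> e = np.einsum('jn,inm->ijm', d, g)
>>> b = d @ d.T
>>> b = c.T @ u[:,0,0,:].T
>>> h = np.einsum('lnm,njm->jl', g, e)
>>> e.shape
(17, 37, 2)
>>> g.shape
(17, 17, 2)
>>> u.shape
(17, 5, 37, 3)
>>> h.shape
(37, 17)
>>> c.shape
(3, 37, 5, 17)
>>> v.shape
(3, 37, 5, 37)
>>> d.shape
(37, 17)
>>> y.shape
(37, 2)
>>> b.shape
(17, 5, 37, 17)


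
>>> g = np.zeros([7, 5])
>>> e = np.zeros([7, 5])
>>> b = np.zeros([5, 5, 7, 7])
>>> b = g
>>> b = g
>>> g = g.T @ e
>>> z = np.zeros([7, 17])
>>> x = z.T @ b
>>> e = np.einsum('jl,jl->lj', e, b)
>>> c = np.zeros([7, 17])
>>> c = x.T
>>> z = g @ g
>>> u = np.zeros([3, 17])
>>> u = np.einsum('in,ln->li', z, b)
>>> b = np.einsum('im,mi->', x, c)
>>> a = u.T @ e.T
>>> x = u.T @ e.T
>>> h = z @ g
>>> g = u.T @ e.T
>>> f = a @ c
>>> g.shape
(5, 5)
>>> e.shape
(5, 7)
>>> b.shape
()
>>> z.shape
(5, 5)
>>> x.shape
(5, 5)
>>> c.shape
(5, 17)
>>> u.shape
(7, 5)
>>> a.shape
(5, 5)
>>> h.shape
(5, 5)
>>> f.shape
(5, 17)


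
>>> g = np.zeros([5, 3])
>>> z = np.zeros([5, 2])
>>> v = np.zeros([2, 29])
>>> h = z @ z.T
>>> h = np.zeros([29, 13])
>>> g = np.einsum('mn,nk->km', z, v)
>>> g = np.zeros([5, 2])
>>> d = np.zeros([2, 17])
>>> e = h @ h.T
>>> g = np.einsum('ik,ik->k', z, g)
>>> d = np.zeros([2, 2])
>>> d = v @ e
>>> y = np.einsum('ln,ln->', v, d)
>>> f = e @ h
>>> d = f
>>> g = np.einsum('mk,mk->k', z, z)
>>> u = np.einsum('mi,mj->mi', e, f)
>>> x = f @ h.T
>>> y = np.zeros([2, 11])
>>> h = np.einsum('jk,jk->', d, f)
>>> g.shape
(2,)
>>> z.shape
(5, 2)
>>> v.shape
(2, 29)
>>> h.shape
()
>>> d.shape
(29, 13)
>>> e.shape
(29, 29)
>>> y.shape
(2, 11)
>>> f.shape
(29, 13)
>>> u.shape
(29, 29)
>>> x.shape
(29, 29)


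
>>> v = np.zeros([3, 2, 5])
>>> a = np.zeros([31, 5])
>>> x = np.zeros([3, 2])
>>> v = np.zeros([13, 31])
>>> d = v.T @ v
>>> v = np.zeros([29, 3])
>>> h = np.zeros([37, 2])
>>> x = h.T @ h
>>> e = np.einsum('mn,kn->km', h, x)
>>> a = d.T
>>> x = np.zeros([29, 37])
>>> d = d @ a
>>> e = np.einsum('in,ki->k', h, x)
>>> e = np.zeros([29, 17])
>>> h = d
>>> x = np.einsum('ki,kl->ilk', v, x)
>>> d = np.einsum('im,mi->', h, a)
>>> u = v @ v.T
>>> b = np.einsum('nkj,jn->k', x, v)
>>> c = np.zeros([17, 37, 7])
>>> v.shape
(29, 3)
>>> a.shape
(31, 31)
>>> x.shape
(3, 37, 29)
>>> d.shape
()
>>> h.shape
(31, 31)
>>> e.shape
(29, 17)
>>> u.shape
(29, 29)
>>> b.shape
(37,)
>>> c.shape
(17, 37, 7)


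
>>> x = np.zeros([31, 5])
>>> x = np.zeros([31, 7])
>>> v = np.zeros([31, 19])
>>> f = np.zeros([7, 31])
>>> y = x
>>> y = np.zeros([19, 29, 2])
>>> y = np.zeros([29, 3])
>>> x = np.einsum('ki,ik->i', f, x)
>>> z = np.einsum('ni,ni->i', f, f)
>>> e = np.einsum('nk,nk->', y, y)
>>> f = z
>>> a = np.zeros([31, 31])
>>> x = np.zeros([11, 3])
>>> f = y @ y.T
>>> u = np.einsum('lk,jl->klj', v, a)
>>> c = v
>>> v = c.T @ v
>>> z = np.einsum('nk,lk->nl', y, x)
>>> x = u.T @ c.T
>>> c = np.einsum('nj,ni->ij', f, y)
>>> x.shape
(31, 31, 31)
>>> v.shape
(19, 19)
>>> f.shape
(29, 29)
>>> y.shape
(29, 3)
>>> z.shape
(29, 11)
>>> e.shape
()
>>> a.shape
(31, 31)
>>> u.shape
(19, 31, 31)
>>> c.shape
(3, 29)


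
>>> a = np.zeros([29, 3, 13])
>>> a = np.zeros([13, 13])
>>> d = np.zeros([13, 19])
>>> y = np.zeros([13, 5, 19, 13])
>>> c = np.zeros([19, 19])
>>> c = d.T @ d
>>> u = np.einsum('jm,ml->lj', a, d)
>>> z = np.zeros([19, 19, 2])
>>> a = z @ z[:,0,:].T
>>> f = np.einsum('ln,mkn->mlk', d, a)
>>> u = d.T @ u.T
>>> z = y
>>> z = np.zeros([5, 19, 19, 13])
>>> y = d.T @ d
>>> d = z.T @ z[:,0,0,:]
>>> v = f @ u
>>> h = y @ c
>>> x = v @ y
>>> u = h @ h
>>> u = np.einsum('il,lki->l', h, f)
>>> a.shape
(19, 19, 19)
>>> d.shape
(13, 19, 19, 13)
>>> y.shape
(19, 19)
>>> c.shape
(19, 19)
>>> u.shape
(19,)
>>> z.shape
(5, 19, 19, 13)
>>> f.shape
(19, 13, 19)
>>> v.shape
(19, 13, 19)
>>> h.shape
(19, 19)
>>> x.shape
(19, 13, 19)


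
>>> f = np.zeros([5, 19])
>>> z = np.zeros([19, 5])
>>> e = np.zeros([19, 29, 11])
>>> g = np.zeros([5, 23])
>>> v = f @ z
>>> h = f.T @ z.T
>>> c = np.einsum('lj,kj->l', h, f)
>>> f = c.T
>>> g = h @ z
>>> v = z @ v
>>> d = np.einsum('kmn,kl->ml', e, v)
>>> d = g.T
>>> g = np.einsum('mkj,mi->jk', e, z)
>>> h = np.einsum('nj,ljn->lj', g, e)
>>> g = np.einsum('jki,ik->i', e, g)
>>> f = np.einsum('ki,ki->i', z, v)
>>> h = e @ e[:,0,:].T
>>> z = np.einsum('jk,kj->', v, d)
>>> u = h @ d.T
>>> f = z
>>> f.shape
()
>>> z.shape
()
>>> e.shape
(19, 29, 11)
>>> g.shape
(11,)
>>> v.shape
(19, 5)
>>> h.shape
(19, 29, 19)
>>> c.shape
(19,)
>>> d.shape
(5, 19)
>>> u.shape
(19, 29, 5)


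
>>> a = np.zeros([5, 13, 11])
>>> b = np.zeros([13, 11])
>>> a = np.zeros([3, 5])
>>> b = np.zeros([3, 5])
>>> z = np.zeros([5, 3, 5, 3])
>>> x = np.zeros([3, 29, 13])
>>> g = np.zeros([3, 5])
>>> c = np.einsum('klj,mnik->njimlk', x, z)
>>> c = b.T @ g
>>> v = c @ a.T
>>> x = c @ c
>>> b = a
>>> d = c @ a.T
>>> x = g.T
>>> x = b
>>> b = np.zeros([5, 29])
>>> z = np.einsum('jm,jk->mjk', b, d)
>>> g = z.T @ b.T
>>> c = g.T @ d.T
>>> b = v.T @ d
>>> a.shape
(3, 5)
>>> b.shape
(3, 3)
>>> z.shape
(29, 5, 3)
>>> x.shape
(3, 5)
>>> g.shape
(3, 5, 5)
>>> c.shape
(5, 5, 5)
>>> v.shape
(5, 3)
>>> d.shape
(5, 3)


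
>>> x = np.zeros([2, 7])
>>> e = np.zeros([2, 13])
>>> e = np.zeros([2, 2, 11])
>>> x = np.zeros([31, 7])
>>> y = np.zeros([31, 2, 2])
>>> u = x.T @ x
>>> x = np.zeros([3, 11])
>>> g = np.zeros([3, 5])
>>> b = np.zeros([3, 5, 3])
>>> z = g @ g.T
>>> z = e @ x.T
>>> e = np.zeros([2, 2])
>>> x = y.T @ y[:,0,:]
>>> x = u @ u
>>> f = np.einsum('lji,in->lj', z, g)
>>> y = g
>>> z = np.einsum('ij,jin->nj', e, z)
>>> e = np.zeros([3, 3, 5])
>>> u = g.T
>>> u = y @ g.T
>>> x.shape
(7, 7)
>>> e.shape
(3, 3, 5)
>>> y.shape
(3, 5)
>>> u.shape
(3, 3)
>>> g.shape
(3, 5)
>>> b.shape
(3, 5, 3)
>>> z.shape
(3, 2)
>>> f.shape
(2, 2)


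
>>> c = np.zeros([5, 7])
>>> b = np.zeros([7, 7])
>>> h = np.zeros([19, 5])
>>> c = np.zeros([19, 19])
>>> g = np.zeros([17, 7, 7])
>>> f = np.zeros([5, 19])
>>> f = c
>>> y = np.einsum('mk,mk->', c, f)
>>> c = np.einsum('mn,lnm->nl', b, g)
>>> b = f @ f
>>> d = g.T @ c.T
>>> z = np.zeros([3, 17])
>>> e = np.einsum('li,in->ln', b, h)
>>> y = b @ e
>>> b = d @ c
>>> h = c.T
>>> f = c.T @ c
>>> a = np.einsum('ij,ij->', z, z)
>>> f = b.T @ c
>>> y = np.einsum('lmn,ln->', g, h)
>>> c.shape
(7, 17)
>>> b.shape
(7, 7, 17)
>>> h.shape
(17, 7)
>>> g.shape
(17, 7, 7)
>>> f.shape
(17, 7, 17)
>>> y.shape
()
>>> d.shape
(7, 7, 7)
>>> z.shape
(3, 17)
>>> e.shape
(19, 5)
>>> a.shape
()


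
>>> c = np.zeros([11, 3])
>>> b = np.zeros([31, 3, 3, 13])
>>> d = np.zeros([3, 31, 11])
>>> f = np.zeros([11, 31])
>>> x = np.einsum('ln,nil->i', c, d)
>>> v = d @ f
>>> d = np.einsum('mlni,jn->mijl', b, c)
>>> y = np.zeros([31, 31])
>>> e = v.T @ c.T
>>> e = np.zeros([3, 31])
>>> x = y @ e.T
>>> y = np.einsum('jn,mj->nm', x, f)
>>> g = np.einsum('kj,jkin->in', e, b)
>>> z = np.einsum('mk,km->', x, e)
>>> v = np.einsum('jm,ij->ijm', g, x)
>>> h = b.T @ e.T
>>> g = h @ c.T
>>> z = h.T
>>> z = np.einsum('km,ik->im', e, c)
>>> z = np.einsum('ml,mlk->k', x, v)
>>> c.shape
(11, 3)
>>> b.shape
(31, 3, 3, 13)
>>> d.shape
(31, 13, 11, 3)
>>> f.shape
(11, 31)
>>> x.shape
(31, 3)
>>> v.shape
(31, 3, 13)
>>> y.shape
(3, 11)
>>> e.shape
(3, 31)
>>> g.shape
(13, 3, 3, 11)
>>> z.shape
(13,)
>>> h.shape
(13, 3, 3, 3)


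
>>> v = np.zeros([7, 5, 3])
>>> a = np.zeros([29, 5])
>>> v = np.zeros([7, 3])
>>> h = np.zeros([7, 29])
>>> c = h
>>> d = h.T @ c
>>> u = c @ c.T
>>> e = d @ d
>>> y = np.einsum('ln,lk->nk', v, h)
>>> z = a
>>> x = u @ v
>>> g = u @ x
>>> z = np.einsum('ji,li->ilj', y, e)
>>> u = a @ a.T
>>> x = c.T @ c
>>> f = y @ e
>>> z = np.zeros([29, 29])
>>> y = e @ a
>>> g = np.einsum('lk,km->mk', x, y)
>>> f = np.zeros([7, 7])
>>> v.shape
(7, 3)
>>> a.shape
(29, 5)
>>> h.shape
(7, 29)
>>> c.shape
(7, 29)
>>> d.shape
(29, 29)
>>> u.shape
(29, 29)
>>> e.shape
(29, 29)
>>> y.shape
(29, 5)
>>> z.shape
(29, 29)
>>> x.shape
(29, 29)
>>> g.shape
(5, 29)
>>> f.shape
(7, 7)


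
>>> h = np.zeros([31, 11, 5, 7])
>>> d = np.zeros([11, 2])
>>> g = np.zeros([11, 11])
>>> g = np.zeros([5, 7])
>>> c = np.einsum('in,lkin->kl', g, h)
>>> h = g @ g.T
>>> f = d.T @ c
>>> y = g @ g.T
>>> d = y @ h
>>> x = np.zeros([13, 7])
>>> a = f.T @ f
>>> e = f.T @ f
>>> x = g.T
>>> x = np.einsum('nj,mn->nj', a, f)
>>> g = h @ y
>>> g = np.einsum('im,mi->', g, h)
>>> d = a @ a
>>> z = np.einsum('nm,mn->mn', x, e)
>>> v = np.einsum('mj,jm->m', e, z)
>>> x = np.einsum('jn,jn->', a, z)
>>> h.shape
(5, 5)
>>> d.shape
(31, 31)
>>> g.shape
()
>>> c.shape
(11, 31)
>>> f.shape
(2, 31)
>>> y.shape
(5, 5)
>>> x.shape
()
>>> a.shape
(31, 31)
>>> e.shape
(31, 31)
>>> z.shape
(31, 31)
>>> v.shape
(31,)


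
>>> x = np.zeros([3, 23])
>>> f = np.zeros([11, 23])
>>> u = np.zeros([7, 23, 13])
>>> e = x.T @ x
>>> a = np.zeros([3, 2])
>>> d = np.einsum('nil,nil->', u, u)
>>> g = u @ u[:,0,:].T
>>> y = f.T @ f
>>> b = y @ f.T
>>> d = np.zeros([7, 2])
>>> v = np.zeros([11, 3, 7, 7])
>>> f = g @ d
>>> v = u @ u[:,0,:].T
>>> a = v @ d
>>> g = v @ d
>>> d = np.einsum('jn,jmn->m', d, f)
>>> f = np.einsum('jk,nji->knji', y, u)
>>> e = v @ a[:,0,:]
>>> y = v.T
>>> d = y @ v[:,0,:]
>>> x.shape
(3, 23)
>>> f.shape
(23, 7, 23, 13)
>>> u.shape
(7, 23, 13)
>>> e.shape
(7, 23, 2)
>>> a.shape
(7, 23, 2)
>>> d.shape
(7, 23, 7)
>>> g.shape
(7, 23, 2)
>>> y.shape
(7, 23, 7)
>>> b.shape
(23, 11)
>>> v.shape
(7, 23, 7)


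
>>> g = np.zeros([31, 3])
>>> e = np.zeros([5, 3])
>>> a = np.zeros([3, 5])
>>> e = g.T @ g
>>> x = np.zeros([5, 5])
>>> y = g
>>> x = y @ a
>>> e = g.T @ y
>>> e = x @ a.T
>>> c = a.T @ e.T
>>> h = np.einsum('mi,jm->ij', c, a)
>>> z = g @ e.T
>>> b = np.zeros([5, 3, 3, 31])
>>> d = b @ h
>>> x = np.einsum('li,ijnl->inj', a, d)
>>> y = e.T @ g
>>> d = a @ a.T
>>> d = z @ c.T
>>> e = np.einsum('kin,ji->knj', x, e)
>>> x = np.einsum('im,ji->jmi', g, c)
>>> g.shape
(31, 3)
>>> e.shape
(5, 3, 31)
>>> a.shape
(3, 5)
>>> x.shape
(5, 3, 31)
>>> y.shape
(3, 3)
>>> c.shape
(5, 31)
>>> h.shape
(31, 3)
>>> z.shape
(31, 31)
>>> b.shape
(5, 3, 3, 31)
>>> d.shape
(31, 5)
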